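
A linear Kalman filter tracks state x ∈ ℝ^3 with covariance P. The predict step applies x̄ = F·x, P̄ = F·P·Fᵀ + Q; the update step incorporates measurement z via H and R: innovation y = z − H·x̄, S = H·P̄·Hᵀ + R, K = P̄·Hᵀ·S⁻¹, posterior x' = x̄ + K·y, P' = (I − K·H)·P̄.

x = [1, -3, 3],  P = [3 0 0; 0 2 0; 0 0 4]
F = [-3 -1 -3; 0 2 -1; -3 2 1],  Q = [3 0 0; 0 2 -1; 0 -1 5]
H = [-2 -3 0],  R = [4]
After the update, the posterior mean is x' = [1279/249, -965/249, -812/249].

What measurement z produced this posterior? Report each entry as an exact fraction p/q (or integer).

x̄ = F·x = [-9, -9, -6]
P̄ = F·P·Fᵀ + Q = [68 8 11; 8 14 3; 11 3 44]
S = H·P̄·Hᵀ + R = [498]
K = P̄·Hᵀ·S⁻¹ = [-80/249; -29/249; -31/498]
x' − x̄ = [3520/249, 1276/249, 682/249] = K·y
y = (KᵀK)⁻¹·Kᵀ·(x' − x̄) = [-44]
z = y + H·x̄ = [-44] + [45] = [1]

z = [1]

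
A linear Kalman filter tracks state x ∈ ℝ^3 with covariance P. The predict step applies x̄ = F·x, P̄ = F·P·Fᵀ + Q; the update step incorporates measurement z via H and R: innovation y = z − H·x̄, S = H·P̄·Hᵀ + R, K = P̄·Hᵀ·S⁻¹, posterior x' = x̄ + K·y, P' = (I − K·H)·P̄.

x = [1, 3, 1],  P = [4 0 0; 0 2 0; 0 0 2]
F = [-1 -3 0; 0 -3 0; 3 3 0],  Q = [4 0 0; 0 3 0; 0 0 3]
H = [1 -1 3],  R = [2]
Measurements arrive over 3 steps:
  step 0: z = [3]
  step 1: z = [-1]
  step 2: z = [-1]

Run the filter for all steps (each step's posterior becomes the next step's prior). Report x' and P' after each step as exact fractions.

step 0: x' = [-958/227, -1131/227, 180/227], P' = [2540/227 1749/227 -291/227; 1749/227 6285/454 891/454; -291/227 891/454 597/454]
step 1: x' = [817769/1354261, 452727/1354261, -596589/1354261], P' = [20749870/1354261 18071493/1354261 -1108761/1354261; 18071493/1354261 29556579/1354261 3658356/1354261; -1108761/1354261 3658356/1354261 1905105/1354261]
step 2: x' = [3505134078/6373122967, 4532307801/6373122967, -1774002444/6373122967], P' = [99816379717/6373122967 88007239806/6373122967 -4973025849/6373122967; 88007239806/6373122967 143240442654/6373122967 17587196784/6373122967; -4973025849/6373122967 17587196784/6373122967 9006646881/6373122967]

step 0: x̄ = F·x = [-10, -9, 12]
step 0: P̄ = F·P·Fᵀ + Q = [26 18 -30; 18 21 -18; -30 -18 57]
step 0: y = z − H·x̄ = [-32]
step 0: S = H·P̄·Hᵀ + R = [454]
step 0: K = P̄·Hᵀ·S⁻¹ = [-41/227; -57/454; 159/454]
step 0: x' = x̄ + K·y = [-958/227, -1131/227, 180/227]
step 0: P' = (I − K·H)·P̄ = [2540/227 1749/227 -291/227; 1749/227 6285/454 891/454; -291/227 891/454 597/454]
step 1: x̄ = F·x = [4351/227, 3393/227, -6267/227]
step 1: P̄ = F·P·Fᵀ + Q = [84449/454 67059/454 -113781/454; 67059/454 57927/454 -88047/454; -113781/454 -88047/454 166611/454]
step 1: y = z − H·x̄ = [17616/227]
step 1: S = H·P̄·Hᵀ + R = [1354261/454]
step 1: K = P̄·Hᵀ·S⁻¹ = [-323953/1354261; -255009/1354261; 474099/1354261]
step 1: x' = x̄ + K·y = [817769/1354261, 452727/1354261, -596589/1354261]
step 1: P' = (I − K·H)·P̄ = [20749870/1354261 18071493/1354261 -1108761/1354261; 18071493/1354261 29556579/1354261 3658356/1354261; -1108761/1354261 3658356/1354261 1905105/1354261]
step 2: x̄ = F·x = [-2175950/1354261, -1358181/1354261, 3811488/1354261]
step 2: P̄ = F·P·Fᵀ + Q = [400605083/1354261 320223690/1354261 -545116737/1354261; 320223690/1354261 270071994/1354261 -428652648/1354261; -545116737/1354261 -428652648/1354261 782107698/1354261]
step 2: y = z − H·x̄ = [-11970956/1354261]
step 2: S = H·P̄·Hᵀ + R = [6373122967/1354261]
step 2: K = P̄·Hᵀ·S⁻¹ = [-1554968818/6373122967; -1235806248/6373122967; 2229859005/6373122967]
step 2: x' = x̄ + K·y = [3505134078/6373122967, 4532307801/6373122967, -1774002444/6373122967]
step 2: P' = (I − K·H)·P̄ = [99816379717/6373122967 88007239806/6373122967 -4973025849/6373122967; 88007239806/6373122967 143240442654/6373122967 17587196784/6373122967; -4973025849/6373122967 17587196784/6373122967 9006646881/6373122967]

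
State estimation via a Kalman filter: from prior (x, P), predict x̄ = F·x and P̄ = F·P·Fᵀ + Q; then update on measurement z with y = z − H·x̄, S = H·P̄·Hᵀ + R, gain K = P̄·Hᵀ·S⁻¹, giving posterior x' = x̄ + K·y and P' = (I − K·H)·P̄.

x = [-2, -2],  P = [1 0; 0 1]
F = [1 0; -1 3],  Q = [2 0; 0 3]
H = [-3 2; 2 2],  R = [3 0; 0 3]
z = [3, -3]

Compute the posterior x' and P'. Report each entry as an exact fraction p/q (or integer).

x' = [-5517/4250, -1857/4250]
P' = [939/4250 219/4250; 219/4250 1599/4250]

x̄ = F·x = [-2, -4]
P̄ = F·P·Fᵀ + Q = [3 -1; -1 13]
y = z − H·x̄ = [5, 9]
S = H·P̄·Hᵀ + R = [94 36; 36 59]
K = P̄·Hᵀ·S⁻¹ = [-793/4250 386/2125; 847/4250 606/2125]
x' = x̄ + K·y = [-5517/4250, -1857/4250]
P' = (I − K·H)·P̄ = [939/4250 219/4250; 219/4250 1599/4250]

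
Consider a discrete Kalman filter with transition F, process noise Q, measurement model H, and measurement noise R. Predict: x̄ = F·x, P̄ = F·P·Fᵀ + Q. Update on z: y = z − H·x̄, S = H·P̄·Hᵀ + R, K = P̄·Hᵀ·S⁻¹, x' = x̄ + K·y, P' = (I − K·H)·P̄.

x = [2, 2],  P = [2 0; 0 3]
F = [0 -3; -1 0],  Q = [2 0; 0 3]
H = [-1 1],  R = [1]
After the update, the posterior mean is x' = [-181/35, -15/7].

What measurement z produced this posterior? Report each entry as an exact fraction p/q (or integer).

z = [3]

x̄ = F·x = [-6, -2]
P̄ = F·P·Fᵀ + Q = [29 0; 0 5]
S = H·P̄·Hᵀ + R = [35]
K = P̄·Hᵀ·S⁻¹ = [-29/35; 1/7]
x' − x̄ = [29/35, -1/7] = K·y
y = (KᵀK)⁻¹·Kᵀ·(x' − x̄) = [-1]
z = y + H·x̄ = [-1] + [4] = [3]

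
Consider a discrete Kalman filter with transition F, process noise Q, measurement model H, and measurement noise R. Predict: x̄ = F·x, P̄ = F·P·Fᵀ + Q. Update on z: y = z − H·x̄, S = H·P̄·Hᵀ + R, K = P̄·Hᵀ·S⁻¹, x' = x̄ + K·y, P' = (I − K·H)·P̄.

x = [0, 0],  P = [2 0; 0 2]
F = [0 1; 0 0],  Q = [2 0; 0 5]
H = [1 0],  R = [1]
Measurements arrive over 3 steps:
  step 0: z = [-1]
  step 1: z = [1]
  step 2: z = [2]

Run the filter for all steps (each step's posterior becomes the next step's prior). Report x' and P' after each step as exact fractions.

step 0: x' = [-4/5, 0], P' = [4/5 0; 0 5]
step 1: x' = [7/8, 0], P' = [7/8 0; 0 5]
step 2: x' = [7/4, 0], P' = [7/8 0; 0 5]

step 0: x̄ = F·x = [0, 0]
step 0: P̄ = F·P·Fᵀ + Q = [4 0; 0 5]
step 0: y = z − H·x̄ = [-1]
step 0: S = H·P̄·Hᵀ + R = [5]
step 0: K = P̄·Hᵀ·S⁻¹ = [4/5; 0]
step 0: x' = x̄ + K·y = [-4/5, 0]
step 0: P' = (I − K·H)·P̄ = [4/5 0; 0 5]
step 1: x̄ = F·x = [0, 0]
step 1: P̄ = F·P·Fᵀ + Q = [7 0; 0 5]
step 1: y = z − H·x̄ = [1]
step 1: S = H·P̄·Hᵀ + R = [8]
step 1: K = P̄·Hᵀ·S⁻¹ = [7/8; 0]
step 1: x' = x̄ + K·y = [7/8, 0]
step 1: P' = (I − K·H)·P̄ = [7/8 0; 0 5]
step 2: x̄ = F·x = [0, 0]
step 2: P̄ = F·P·Fᵀ + Q = [7 0; 0 5]
step 2: y = z − H·x̄ = [2]
step 2: S = H·P̄·Hᵀ + R = [8]
step 2: K = P̄·Hᵀ·S⁻¹ = [7/8; 0]
step 2: x' = x̄ + K·y = [7/4, 0]
step 2: P' = (I − K·H)·P̄ = [7/8 0; 0 5]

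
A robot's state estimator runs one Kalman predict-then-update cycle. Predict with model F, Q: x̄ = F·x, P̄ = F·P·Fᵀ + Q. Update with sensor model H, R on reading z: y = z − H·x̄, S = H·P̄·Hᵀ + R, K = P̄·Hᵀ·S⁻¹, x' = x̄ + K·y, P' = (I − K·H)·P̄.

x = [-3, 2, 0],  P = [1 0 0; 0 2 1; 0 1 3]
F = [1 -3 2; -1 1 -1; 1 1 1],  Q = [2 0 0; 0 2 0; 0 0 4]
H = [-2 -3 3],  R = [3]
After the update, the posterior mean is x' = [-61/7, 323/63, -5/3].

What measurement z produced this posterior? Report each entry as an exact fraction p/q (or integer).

z = [-3]

x̄ = F·x = [-9, 5, -1]
P̄ = F·P·Fᵀ + Q = [21 -8 0; -8 6 -2; 0 -2 12]
S = H·P̄·Hᵀ + R = [189]
K = P̄·Hᵀ·S⁻¹ = [-2/21; -8/189; 2/9]
x' − x̄ = [2/7, 8/63, -2/3] = K·y
y = (KᵀK)⁻¹·Kᵀ·(x' − x̄) = [-3]
z = y + H·x̄ = [-3] + [0] = [-3]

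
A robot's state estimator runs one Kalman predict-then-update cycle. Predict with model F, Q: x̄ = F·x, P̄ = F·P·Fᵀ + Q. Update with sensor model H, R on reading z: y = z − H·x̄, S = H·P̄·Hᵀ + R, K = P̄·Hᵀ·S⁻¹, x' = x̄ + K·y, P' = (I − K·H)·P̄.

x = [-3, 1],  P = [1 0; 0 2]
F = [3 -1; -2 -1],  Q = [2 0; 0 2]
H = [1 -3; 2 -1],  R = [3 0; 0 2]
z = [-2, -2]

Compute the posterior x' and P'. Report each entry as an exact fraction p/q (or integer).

x' = [-15/13, 11/39]
P' = [321/442 86/221; 86/221 320/663]

x̄ = F·x = [-10, 5]
P̄ = F·P·Fᵀ + Q = [13 -4; -4 8]
y = z − H·x̄ = [23, 23]
S = H·P̄·Hᵀ + R = [112 78; 78 78]
K = P̄·Hᵀ·S⁻¹ = [-5/34 235/442; -6/17 98/663]
x' = x̄ + K·y = [-15/13, 11/39]
P' = (I − K·H)·P̄ = [321/442 86/221; 86/221 320/663]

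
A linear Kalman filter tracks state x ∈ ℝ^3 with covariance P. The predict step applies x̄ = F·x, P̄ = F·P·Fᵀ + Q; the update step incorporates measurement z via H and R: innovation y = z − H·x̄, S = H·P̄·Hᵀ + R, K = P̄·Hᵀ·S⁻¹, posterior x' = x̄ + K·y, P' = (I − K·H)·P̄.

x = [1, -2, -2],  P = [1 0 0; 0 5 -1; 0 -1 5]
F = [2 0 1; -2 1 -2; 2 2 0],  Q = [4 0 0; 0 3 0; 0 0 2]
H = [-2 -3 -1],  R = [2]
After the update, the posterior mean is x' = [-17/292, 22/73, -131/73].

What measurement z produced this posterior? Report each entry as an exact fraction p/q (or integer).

x̄ = F·x = [0, 0, -2]
P̄ = F·P·Fᵀ + Q = [13 -15 2; -15 36 10; 2 10 26]
S = H·P̄·Hᵀ + R = [292]
K = P̄·Hᵀ·S⁻¹ = [17/292; -22/73; -15/73]
x' − x̄ = [-17/292, 22/73, 15/73] = K·y
y = (KᵀK)⁻¹·Kᵀ·(x' − x̄) = [-1]
z = y + H·x̄ = [-1] + [2] = [1]

z = [1]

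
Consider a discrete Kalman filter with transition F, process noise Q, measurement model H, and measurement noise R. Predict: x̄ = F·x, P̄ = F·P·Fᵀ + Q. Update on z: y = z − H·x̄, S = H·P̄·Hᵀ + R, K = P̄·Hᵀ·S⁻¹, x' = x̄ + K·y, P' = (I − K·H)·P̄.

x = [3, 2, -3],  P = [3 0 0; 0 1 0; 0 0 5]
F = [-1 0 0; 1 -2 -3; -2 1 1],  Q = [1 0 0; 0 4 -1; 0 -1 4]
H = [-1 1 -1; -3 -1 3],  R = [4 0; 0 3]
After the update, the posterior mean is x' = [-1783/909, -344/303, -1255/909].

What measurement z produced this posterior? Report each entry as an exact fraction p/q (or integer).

x̄ = F·x = [-3, 8, -7]
P̄ = F·P·Fᵀ + Q = [4 -3 6; -3 56 -24; 6 -24 22]
S = H·P̄·Hᵀ + R = [152 -200; -200 311]
K = P̄·Hᵀ·S⁻¹ = [-2243/7272 -154/909; 671/2424 -62/303; -443/1818 68/909]
x' − x̄ = [944/909, -2768/303, 5108/909] = K·y
y = (KᵀK)⁻¹·Kᵀ·(x' − x̄) = [-16, 23]
z = y + H·x̄ = [-16, 23] + [18, -20] = [2, 3]

z = [2, 3]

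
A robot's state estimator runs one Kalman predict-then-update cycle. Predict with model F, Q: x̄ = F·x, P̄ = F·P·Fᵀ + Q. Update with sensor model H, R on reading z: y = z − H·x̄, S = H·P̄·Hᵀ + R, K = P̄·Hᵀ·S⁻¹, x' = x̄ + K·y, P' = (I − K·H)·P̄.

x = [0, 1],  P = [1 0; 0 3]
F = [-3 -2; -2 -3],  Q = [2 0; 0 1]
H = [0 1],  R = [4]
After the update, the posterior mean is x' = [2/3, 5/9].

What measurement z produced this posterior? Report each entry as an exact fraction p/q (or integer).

z = [1]

x̄ = F·x = [-2, -3]
P̄ = F·P·Fᵀ + Q = [23 24; 24 32]
S = H·P̄·Hᵀ + R = [36]
K = P̄·Hᵀ·S⁻¹ = [2/3; 8/9]
x' − x̄ = [8/3, 32/9] = K·y
y = (KᵀK)⁻¹·Kᵀ·(x' − x̄) = [4]
z = y + H·x̄ = [4] + [-3] = [1]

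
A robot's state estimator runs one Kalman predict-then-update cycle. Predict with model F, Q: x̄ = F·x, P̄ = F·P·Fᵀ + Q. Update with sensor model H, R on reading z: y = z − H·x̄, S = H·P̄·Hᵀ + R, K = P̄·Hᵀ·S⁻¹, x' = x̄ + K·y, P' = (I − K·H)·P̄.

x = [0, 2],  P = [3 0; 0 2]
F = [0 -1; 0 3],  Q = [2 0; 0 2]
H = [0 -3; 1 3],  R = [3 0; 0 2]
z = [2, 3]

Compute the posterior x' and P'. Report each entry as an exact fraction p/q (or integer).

x' = [271/201, 5/67]
P' = [334/201 -24/67; -24/67 14/67]

x̄ = F·x = [-2, 6]
P̄ = F·P·Fᵀ + Q = [4 -6; -6 20]
y = z − H·x̄ = [20, -13]
S = H·P̄·Hᵀ + R = [183 -162; -162 150]
K = P̄·Hᵀ·S⁻¹ = [24/67 59/201; -14/67 9/67]
x' = x̄ + K·y = [271/201, 5/67]
P' = (I − K·H)·P̄ = [334/201 -24/67; -24/67 14/67]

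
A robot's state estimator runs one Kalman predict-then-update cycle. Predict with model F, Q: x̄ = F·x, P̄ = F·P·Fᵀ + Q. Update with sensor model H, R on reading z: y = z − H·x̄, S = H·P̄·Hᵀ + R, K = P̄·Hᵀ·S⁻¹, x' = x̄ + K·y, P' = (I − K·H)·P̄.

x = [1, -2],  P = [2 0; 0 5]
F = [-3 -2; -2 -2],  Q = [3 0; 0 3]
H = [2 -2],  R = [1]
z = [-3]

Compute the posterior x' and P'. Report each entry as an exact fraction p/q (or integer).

x̄ = F·x = [1, 2]
P̄ = F·P·Fᵀ + Q = [41 32; 32 31]
y = z − H·x̄ = [-1]
S = H·P̄·Hᵀ + R = [33]
K = P̄·Hᵀ·S⁻¹ = [6/11; 2/33]
x' = x̄ + K·y = [5/11, 64/33]
P' = (I − K·H)·P̄ = [343/11 340/11; 340/11 1019/33]

x' = [5/11, 64/33]
P' = [343/11 340/11; 340/11 1019/33]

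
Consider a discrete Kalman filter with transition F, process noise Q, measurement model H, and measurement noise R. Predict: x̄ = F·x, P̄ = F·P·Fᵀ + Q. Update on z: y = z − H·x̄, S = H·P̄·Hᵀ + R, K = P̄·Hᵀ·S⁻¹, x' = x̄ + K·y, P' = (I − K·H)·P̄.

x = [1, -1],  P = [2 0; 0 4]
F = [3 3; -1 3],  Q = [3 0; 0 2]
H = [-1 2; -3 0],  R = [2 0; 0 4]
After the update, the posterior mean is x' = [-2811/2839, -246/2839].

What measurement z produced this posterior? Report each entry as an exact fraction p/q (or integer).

x̄ = F·x = [0, -4]
P̄ = F·P·Fᵀ + Q = [57 30; 30 40]
S = H·P̄·Hᵀ + R = [99 -9; -9 517]
K = P̄·Hᵀ·S⁻¹ = [2/8517 -939/2839; 12520/25551 -470/2839]
x' − x̄ = [-2811/2839, 11110/2839] = K·y
y = (KᵀK)⁻¹·Kᵀ·(x' − x̄) = [9, 3]
z = y + H·x̄ = [9, 3] + [-8, 0] = [1, 3]

z = [1, 3]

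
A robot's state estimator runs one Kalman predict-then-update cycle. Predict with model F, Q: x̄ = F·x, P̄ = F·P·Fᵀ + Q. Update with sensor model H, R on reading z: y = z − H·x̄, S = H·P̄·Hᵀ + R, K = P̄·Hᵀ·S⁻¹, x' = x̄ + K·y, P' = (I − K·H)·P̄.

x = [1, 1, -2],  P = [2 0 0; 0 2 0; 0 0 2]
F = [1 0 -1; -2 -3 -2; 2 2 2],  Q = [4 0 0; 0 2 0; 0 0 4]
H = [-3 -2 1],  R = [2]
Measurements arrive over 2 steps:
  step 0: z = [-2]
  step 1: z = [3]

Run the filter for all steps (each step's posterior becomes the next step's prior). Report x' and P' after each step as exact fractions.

step 0: x̄ = F·x = [3, -1, 0]
step 0: P̄ = F·P·Fᵀ + Q = [8 0 0; 0 36 -28; 0 -28 28]
step 0: y = z − H·x̄ = [5]
step 0: S = H·P̄·Hᵀ + R = [358]
step 0: K = P̄·Hᵀ·S⁻¹ = [-12/179; -50/179; 42/179]
step 0: x' = x̄ + K·y = [477/179, -429/179, 210/179]
step 0: P' = (I − K·H)·P̄ = [1144/179 -1200/179 1008/179; -1200/179 1444/179 -812/179; 1008/179 -812/179 1484/179]
step 1: x̄ = F·x = [267/179, -87/179, 516/179]
step 1: P̄ = F·P·Fᵀ + Q = [1328/179 1844/179 -1456/179; 1844/179 7786/179 -7120/179; -1456/179 -7120/179 8972/179]
step 1: y = z − H·x̄ = [648/179]
step 1: S = H·P̄·Hᵀ + R = [111770/179]
step 1: K = P̄·Hᵀ·S⁻¹ = [-4564/55885; -14112/55885; 2758/11177]
step 1: x' = x̄ + K·y = [66837/55885, -78249/55885, 42204/11177]
step 1: P' = (I − K·H)·P̄ = [181872/55885 -143924/55885 49728/11177; -143924/55885 205718/55885 -9712/11177; 49728/11177 -9712/11177 135276/11177]

step 0: x' = [477/179, -429/179, 210/179], P' = [1144/179 -1200/179 1008/179; -1200/179 1444/179 -812/179; 1008/179 -812/179 1484/179]
step 1: x' = [66837/55885, -78249/55885, 42204/11177], P' = [181872/55885 -143924/55885 49728/11177; -143924/55885 205718/55885 -9712/11177; 49728/11177 -9712/11177 135276/11177]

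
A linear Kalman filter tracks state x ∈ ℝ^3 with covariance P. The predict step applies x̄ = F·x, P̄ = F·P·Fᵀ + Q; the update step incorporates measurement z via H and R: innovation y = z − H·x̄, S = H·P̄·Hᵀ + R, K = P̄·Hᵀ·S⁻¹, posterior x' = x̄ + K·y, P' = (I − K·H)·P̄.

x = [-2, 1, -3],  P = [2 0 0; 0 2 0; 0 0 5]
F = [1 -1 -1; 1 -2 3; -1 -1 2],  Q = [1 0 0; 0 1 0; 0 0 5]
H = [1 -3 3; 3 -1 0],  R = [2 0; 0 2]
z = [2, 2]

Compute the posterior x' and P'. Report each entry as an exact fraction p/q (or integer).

x' = [-19393/28986, -38651/9662, -43975/14493]
P' = [39059/28986 34465/9662 44333/14493; 34465/9662 108677/9662 47717/4831; 44333/14493 47717/4831 129202/14493]

x̄ = F·x = [0, -13, -5]
P̄ = F·P·Fᵀ + Q = [10 -9 -10; -9 56 32; -10 32 29]
y = z − H·x̄ = [-22, -11]
S = H·P̄·Hᵀ + R = [195 102; 102 202]
K = P̄·Hᵀ·S⁻¹ = [-1282/14493 2297/9662; -1316/4831 -2641/9662; 1243/14493 -1692/4831]
x' = x̄ + K·y = [-19393/28986, -38651/9662, -43975/14493]
P' = (I − K·H)·P̄ = [39059/28986 34465/9662 44333/14493; 34465/9662 108677/9662 47717/4831; 44333/14493 47717/4831 129202/14493]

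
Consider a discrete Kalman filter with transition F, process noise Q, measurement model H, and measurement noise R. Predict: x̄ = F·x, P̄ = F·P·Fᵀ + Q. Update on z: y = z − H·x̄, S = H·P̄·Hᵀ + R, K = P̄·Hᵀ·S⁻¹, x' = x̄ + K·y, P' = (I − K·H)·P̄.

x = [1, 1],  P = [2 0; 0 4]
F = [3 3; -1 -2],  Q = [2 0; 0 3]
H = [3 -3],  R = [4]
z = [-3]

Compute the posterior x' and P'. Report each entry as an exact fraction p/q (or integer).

x̄ = F·x = [6, -3]
P̄ = F·P·Fᵀ + Q = [56 -30; -30 21]
y = z − H·x̄ = [-30]
S = H·P̄·Hᵀ + R = [1237]
K = P̄·Hᵀ·S⁻¹ = [258/1237; -153/1237]
x' = x̄ + K·y = [-318/1237, 879/1237]
P' = (I − K·H)·P̄ = [2708/1237 2364/1237; 2364/1237 2568/1237]

x' = [-318/1237, 879/1237]
P' = [2708/1237 2364/1237; 2364/1237 2568/1237]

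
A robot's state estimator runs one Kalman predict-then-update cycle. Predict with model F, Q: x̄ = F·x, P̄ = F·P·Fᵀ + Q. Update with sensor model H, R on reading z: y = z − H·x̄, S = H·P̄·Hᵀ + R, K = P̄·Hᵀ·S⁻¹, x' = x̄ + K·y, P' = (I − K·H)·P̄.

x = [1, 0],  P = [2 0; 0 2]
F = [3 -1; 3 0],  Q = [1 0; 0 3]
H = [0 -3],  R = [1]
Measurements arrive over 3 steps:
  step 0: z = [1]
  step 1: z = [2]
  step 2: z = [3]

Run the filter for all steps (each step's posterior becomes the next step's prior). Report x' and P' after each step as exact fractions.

step 0: x̄ = F·x = [3, 3]
step 0: P̄ = F·P·Fᵀ + Q = [21 18; 18 21]
step 0: y = z − H·x̄ = [10]
step 0: S = H·P̄·Hᵀ + R = [190]
step 0: K = P̄·Hᵀ·S⁻¹ = [-27/95; -63/190]
step 0: x' = x̄ + K·y = [3/19, -6/19]
step 0: P' = (I − K·H)·P̄ = [537/95 9/95; 9/95 21/190]
step 1: x̄ = F·x = [15/19, 9/19]
step 1: P̄ = F·P·Fᵀ + Q = [9769/190 4806/95; 4806/95 5118/95]
step 1: y = z − H·x̄ = [65/19]
step 1: S = H·P̄·Hᵀ + R = [46157/95]
step 1: K = P̄·Hᵀ·S⁻¹ = [-14418/46157; -15354/46157]
step 1: x' = x̄ + K·y = [-12885/46157, -30663/46157]
step 1: P' = (I − K·H)·P̄ = [370003/92314 4806/46157; 4806/46157 5118/46157]
step 2: x̄ = F·x = [-7992/46157, -38655/46157]
step 2: P̄ = F·P·Fᵀ + Q = [3374905/92314 3301191/92314; 3301191/92314 3606969/92314]
step 2: y = z − H·x̄ = [22506/46157]
step 2: S = H·P̄·Hᵀ + R = [32555035/92314]
step 2: K = P̄·Hᵀ·S⁻¹ = [-9903573/32555035; -10820907/32555035]
step 2: x' = x̄ + K·y = [-10465794/32555035, -32540031/32555035]
step 2: P' = (I − K·H)·P̄ = [127709689/32555035 3301191/32555035; 3301191/32555035 3606969/32555035]

step 0: x' = [3/19, -6/19], P' = [537/95 9/95; 9/95 21/190]
step 1: x' = [-12885/46157, -30663/46157], P' = [370003/92314 4806/46157; 4806/46157 5118/46157]
step 2: x' = [-10465794/32555035, -32540031/32555035], P' = [127709689/32555035 3301191/32555035; 3301191/32555035 3606969/32555035]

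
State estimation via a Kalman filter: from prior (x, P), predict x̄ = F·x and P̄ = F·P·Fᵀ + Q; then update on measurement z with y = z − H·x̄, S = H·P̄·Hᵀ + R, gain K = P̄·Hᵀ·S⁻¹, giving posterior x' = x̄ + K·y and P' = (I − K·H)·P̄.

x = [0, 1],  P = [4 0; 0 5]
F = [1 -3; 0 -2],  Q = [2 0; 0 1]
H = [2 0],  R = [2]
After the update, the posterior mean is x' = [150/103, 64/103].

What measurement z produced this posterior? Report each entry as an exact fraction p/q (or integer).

z = [3]

x̄ = F·x = [-3, -2]
P̄ = F·P·Fᵀ + Q = [51 30; 30 21]
S = H·P̄·Hᵀ + R = [206]
K = P̄·Hᵀ·S⁻¹ = [51/103; 30/103]
x' − x̄ = [459/103, 270/103] = K·y
y = (KᵀK)⁻¹·Kᵀ·(x' − x̄) = [9]
z = y + H·x̄ = [9] + [-6] = [3]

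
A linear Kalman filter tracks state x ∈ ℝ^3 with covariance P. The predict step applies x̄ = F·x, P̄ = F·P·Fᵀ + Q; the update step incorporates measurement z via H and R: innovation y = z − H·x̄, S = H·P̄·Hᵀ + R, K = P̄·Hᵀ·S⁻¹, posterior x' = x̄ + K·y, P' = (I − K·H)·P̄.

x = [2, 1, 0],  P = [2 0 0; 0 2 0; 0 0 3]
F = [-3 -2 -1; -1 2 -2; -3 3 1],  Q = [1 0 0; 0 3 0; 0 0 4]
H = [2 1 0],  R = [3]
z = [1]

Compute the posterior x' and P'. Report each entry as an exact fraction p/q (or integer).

x̄ = F·x = [-8, 0, -3]
P̄ = F·P·Fᵀ + Q = [30 4 3; 4 25 12; 3 12 43]
y = z − H·x̄ = [17]
S = H·P̄·Hᵀ + R = [164]
K = P̄·Hᵀ·S⁻¹ = [16/41; 33/164; 9/82]
x' = x̄ + K·y = [-56/41, 561/164, -93/82]
P' = (I − K·H)·P̄ = [206/41 -364/41 -165/41; -364/41 3011/164 687/82; -165/41 687/82 1682/41]

x' = [-56/41, 561/164, -93/82]
P' = [206/41 -364/41 -165/41; -364/41 3011/164 687/82; -165/41 687/82 1682/41]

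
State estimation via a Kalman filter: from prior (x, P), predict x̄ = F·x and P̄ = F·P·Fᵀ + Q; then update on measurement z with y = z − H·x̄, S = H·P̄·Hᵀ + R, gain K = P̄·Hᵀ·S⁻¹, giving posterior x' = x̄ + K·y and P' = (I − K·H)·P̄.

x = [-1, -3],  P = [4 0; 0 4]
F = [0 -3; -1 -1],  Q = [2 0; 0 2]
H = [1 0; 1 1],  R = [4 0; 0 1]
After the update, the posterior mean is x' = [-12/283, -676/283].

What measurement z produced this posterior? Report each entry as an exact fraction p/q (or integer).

z = [2, -3]

x̄ = F·x = [9, 4]
P̄ = F·P·Fᵀ + Q = [38 12; 12 10]
S = H·P̄·Hᵀ + R = [42 50; 50 73]
K = P̄·Hᵀ·S⁻¹ = [137/283 100/283; -112/283 162/283]
x' − x̄ = [-2559/283, -1808/283] = K·y
y = (KᵀK)⁻¹·Kᵀ·(x' − x̄) = [-7, -16]
z = y + H·x̄ = [-7, -16] + [9, 13] = [2, -3]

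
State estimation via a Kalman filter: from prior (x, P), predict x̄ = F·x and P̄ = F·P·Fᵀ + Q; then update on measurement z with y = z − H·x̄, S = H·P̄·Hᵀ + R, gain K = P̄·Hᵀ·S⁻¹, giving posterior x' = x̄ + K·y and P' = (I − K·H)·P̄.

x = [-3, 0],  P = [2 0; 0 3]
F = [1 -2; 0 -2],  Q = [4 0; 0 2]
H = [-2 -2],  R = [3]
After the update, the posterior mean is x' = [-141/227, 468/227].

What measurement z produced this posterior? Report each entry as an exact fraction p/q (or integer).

x̄ = F·x = [-3, 0]
P̄ = F·P·Fᵀ + Q = [18 12; 12 14]
S = H·P̄·Hᵀ + R = [227]
K = P̄·Hᵀ·S⁻¹ = [-60/227; -52/227]
x' − x̄ = [540/227, 468/227] = K·y
y = (KᵀK)⁻¹·Kᵀ·(x' − x̄) = [-9]
z = y + H·x̄ = [-9] + [6] = [-3]

z = [-3]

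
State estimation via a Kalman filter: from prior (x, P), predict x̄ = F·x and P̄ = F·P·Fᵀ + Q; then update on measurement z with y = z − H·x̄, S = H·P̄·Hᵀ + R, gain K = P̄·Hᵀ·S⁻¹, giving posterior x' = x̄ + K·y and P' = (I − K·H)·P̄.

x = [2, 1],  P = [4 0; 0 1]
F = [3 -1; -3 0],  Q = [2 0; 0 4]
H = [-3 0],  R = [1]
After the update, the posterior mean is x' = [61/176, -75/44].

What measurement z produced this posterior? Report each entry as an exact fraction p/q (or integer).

z = [-1]

x̄ = F·x = [5, -6]
P̄ = F·P·Fᵀ + Q = [39 -36; -36 40]
S = H·P̄·Hᵀ + R = [352]
K = P̄·Hᵀ·S⁻¹ = [-117/352; 27/88]
x' − x̄ = [-819/176, 189/44] = K·y
y = (KᵀK)⁻¹·Kᵀ·(x' − x̄) = [14]
z = y + H·x̄ = [14] + [-15] = [-1]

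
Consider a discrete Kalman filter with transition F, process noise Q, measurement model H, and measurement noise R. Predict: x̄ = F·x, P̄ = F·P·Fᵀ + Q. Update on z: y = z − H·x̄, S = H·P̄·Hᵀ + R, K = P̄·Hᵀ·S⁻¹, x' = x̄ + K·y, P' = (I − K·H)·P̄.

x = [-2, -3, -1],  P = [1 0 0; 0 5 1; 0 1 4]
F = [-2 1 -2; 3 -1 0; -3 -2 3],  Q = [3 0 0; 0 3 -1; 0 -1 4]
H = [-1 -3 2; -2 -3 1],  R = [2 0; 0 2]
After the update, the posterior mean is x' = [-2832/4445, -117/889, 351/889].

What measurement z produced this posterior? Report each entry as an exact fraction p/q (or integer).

x̄ = F·x = [3, -3, 9]
P̄ = F·P·Fᵀ + Q = [24 -9 -21; -9 17 -3; -21 -3 57]
S = H·P̄·Hᵀ + R = [473 366; 366 302]
K = P̄·Hᵀ·S⁻¹ = [1797/4445 -2796/4445; -132/889 54/889; 396/889 -162/889]
x' − x̄ = [-16167/4445, 2550/889, -7650/889] = K·y
y = (KᵀK)⁻¹·Kᵀ·(x' − x̄) = [-23, -9]
z = y + H·x̄ = [-23, -9] + [24, 12] = [1, 3]

z = [1, 3]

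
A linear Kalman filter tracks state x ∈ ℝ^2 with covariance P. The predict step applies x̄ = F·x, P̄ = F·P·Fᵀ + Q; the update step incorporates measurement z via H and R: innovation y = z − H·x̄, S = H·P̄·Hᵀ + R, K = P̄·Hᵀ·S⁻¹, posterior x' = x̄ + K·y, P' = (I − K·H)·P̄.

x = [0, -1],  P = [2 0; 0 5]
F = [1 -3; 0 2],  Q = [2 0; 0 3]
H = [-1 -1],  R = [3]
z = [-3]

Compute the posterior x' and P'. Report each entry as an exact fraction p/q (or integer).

x̄ = F·x = [3, -2]
P̄ = F·P·Fᵀ + Q = [49 -30; -30 23]
y = z − H·x̄ = [-2]
S = H·P̄·Hᵀ + R = [15]
K = P̄·Hᵀ·S⁻¹ = [-19/15; 7/15]
x' = x̄ + K·y = [83/15, -44/15]
P' = (I − K·H)·P̄ = [374/15 -317/15; -317/15 296/15]

x' = [83/15, -44/15]
P' = [374/15 -317/15; -317/15 296/15]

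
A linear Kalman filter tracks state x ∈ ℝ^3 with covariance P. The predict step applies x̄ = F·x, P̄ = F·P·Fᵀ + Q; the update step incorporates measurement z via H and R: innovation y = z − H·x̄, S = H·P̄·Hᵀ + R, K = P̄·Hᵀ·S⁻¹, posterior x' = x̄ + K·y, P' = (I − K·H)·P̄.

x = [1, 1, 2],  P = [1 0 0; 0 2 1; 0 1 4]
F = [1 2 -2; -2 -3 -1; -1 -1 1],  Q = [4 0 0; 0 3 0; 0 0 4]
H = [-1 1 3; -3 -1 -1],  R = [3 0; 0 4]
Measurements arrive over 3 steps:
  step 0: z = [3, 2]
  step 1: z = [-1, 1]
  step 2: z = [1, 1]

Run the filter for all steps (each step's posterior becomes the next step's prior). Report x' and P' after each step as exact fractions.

step 0: x' = [-6229/10663, -20377/10663, 14670/10663], P' = [25229/31989 -73582/31989 27775/31989; -73582/31989 410276/31989 -151622/31989; 27775/31989 -151622/31989 65345/31989]
step 1: x' = [2698627/195103819, -203159712/195103819, 9847496/195103819], P' = [1370127817/2146142009 -2698127747/2146142009 1013154928/2146142009; -2698127747/2146142009 12780387277/2146142009 -4592088872/2146142009; 1013154928/2146142009 -4592088872/2146142009 2271210536/2146142009]
step 2: x' = [-41321674993985/67876982454941, 79414162509663/67876982454941, -15668133503885/67876982454941], P' = [42766619399213/67876982454941 -83178846237901/67876982454941 31312585599006/67876982454941; -83178846237901/67876982454941 395996527969481/67876982454941 -142446664797846/67876982454941; 31312585599006/67876982454941 -142446664797846/67876982454941 70885548275516/67876982454941]

step 0: x̄ = F·x = [-1, -7, 0]
step 0: P̄ = F·P·Fᵀ + Q = [21 -2 -9; -2 35 2; -9 2 9]
step 0: y = z − H·x̄ = [9, -8]
step 0: S = H·P̄·Hᵀ + R = [210 69; 69 175]
step 0: K = P̄·Hᵀ·S⁻¹ = [-5162/31989 -2490/10663; 9664/31989 -3159/10663; 5546/31989 246/10663]
step 0: x' = x̄ + K·y = [-6229/10663, -20377/10663, 14670/10663]
step 0: P' = (I − K·H)·P̄ = [25229/31989 -73582/31989 27775/31989; -73582/31989 410276/31989 -151622/31989; 27775/31989 -151622/31989 65345/31989]
step 1: x̄ = F·x = [-76323/10663, 58919/10663, 41276/10663]
step 1: P̄ = F·P·Fᵀ + Q = [2863217/31989 -2389513/31989 -426296/10663; -2389513/31989 2273096/31989 374500/10663; -426296/10663 374500/10663 243112/10663]
step 1: y = z − H·x̄ = [-269733/10663, -118111/10663]
step 1: S = H·P̄·Hᵀ + R = [10329886/10663 4881559/10663; 4881559/10663 9135935/31989]
step 1: K = P̄·Hᵀ·S⁻¹ = [-342930260/2146142009 -606352658/2146142009; 567416136/2146142009 -23478791/2146142009; 402795936/2146142009 -179646612/2146142009]
step 1: x' = x̄ + K·y = [2698627/195103819, -203159712/195103819, 9847496/195103819]
step 1: P' = (I − K·H)·P̄ = [1370127817/2146142009 -2698127747/2146142009 1013154928/2146142009; -2698127747/2146142009 12780387277/2146142009 -4592088872/2146142009; 1013154928/2146142009 -4592088872/2146142009 2271210536/2146142009]
step 2: x̄ = F·x = [-423315789/195103819, 594234386/195103819, 210308581/195103819]
step 2: P̄ = F·P·Fᵀ + Q = [92052667381/2146142009 -71322154699/2146142009 -38707830906/2146142009; -71322154699/2146142009 73336186840/2146142009 33490591010/2146142009; -38707830906/2146142009 33490591010/2146142009 26767906060/2146142009]
step 2: y = z − H·x̄ = [-1453372099/195103819, -270300581/195103819]
step 2: S = H·P̄·Hᵀ + R = [988573275682/2146142009 40078426339/195103819; 40078426339/195103819 31269448705/195103819]
step 2: K = P̄·Hᵀ·S⁻¹ = [-969930570912/6170634768631 -19108399389686/67876982454941; 1570769085268/6170634768631 -1003331114483/67876982454941; 1178708922112/6170634768631 -5594160068672/67876982454941]
step 2: x' = x̄ + K·y = [-41321674993985/67876982454941, 79414162509663/67876982454941, -15668133503885/67876982454941]
step 2: P' = (I − K·H)·P̄ = [42766619399213/67876982454941 -83178846237901/67876982454941 31312585599006/67876982454941; -83178846237901/67876982454941 395996527969481/67876982454941 -142446664797846/67876982454941; 31312585599006/67876982454941 -142446664797846/67876982454941 70885548275516/67876982454941]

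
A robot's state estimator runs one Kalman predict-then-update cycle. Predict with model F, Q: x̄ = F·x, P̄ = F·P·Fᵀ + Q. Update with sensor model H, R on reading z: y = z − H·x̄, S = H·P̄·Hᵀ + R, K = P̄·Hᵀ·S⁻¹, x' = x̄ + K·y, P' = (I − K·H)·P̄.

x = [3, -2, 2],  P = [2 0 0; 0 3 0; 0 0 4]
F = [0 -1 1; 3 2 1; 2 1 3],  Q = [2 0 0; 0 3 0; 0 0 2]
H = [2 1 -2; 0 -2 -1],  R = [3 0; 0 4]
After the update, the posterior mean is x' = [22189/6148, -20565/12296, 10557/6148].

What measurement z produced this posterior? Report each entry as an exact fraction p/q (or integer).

x̄ = F·x = [4, 7, 10]
P̄ = F·P·Fᵀ + Q = [9 -2 9; -2 37 30; 9 30 49]
S = H·P̄·Hᵀ + R = [72 104; 104 321]
K = P̄·Hᵀ·S⁻¹ = [-61/6148 -19/1537; 2149/12296 -585/1537; -2357/6148 -331/1537]
x' − x̄ = [-2403/6148, -106637/12296, -50923/6148] = K·y
y = (KᵀK)⁻¹·Kᵀ·(x' − x̄) = [7, 26]
z = y + H·x̄ = [7, 26] + [-5, -24] = [2, 2]

z = [2, 2]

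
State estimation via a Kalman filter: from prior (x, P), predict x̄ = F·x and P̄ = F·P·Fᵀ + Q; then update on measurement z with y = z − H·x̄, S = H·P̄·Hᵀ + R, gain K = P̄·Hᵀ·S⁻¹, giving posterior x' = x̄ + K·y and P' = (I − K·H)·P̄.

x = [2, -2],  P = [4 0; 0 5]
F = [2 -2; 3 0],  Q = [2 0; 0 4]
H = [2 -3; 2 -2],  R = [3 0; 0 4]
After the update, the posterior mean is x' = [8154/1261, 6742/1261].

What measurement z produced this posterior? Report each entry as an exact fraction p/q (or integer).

z = [-3, 2]

x̄ = F·x = [8, 6]
P̄ = F·P·Fᵀ + Q = [38 24; 24 40]
S = H·P̄·Hᵀ + R = [227 152; 152 124]
K = P̄·Hᵀ·S⁻¹ = [-940/1261 1437/1261; -1016/1261 920/1261]
x' − x̄ = [-1934/1261, -824/1261] = K·y
y = (KᵀK)⁻¹·Kᵀ·(x' − x̄) = [-1, -2]
z = y + H·x̄ = [-1, -2] + [-2, 4] = [-3, 2]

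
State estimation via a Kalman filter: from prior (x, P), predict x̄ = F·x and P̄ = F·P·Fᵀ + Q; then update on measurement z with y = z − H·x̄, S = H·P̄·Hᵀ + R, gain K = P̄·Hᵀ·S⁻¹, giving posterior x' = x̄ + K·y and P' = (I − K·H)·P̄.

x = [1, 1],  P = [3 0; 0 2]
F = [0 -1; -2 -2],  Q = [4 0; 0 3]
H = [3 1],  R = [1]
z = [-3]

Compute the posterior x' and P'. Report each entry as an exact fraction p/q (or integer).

x̄ = F·x = [-1, -4]
P̄ = F·P·Fᵀ + Q = [6 4; 4 23]
y = z − H·x̄ = [4]
S = H·P̄·Hᵀ + R = [102]
K = P̄·Hᵀ·S⁻¹ = [11/51; 35/102]
x' = x̄ + K·y = [-7/51, -134/51]
P' = (I − K·H)·P̄ = [64/51 -181/51; -181/51 1121/102]

x' = [-7/51, -134/51]
P' = [64/51 -181/51; -181/51 1121/102]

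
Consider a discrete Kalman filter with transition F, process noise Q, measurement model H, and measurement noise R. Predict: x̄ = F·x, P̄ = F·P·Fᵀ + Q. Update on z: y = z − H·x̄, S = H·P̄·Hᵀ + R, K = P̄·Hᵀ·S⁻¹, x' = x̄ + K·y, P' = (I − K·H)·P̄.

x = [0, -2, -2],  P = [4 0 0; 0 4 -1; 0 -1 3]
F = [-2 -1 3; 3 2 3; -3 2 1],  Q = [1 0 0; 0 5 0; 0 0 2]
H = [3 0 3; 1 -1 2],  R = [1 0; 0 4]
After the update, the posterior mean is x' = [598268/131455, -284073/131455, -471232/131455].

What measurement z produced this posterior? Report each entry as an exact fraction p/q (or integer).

z = [3, -1]

x̄ = F·x = [-4, -10, -6]
P̄ = F·P·Fᵀ + Q = [54 -8 20; -8 72 -19; 20 -19 53]
S = H·P̄·Hᵀ + R = [1324 741; 741 514]
K = P̄·Hᵀ·S⁻¹ = [38526/131455 -29454/131455; 45804/131455 -96211/131455; 5121/131455 29701/131455]
x' − x̄ = [1124088/131455, 1030477/131455, 317498/131455] = K·y
y = (KᵀK)⁻¹·Kᵀ·(x' − x̄) = [33, 5]
z = y + H·x̄ = [33, 5] + [-30, -6] = [3, -1]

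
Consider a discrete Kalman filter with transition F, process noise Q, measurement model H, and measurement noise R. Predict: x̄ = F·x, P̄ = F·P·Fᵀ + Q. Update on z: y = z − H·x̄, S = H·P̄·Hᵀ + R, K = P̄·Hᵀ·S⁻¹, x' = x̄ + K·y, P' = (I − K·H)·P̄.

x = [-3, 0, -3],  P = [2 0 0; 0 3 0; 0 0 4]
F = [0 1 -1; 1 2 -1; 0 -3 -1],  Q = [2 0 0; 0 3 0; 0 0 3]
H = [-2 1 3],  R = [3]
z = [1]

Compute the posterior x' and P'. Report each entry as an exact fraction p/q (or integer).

x' = [476/151, 41/151, 355/151]
P' = [2189/302 2077/302 372/151; 2077/302 4661/302 -105/151; 372/151 -105/151 332/151]

x̄ = F·x = [3, 0, 3]
P̄ = F·P·Fᵀ + Q = [9 10 -5; 10 21 -14; -5 -14 34]
y = z − H·x̄ = [-2]
S = H·P̄·Hᵀ + R = [302]
K = P̄·Hᵀ·S⁻¹ = [-23/302; -41/302; 49/151]
x' = x̄ + K·y = [476/151, 41/151, 355/151]
P' = (I − K·H)·P̄ = [2189/302 2077/302 372/151; 2077/302 4661/302 -105/151; 372/151 -105/151 332/151]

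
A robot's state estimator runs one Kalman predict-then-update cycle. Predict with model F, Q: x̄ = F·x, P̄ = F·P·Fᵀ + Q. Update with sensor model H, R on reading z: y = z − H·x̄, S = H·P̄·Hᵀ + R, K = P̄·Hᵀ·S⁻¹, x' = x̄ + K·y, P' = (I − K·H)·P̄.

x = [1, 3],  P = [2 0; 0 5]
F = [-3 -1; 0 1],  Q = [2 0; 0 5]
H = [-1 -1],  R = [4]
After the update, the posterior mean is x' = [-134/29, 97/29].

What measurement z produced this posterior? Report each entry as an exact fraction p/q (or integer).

x̄ = F·x = [-6, 3]
P̄ = F·P·Fᵀ + Q = [25 -5; -5 10]
S = H·P̄·Hᵀ + R = [29]
K = P̄·Hᵀ·S⁻¹ = [-20/29; -5/29]
x' − x̄ = [40/29, 10/29] = K·y
y = (KᵀK)⁻¹·Kᵀ·(x' − x̄) = [-2]
z = y + H·x̄ = [-2] + [3] = [1]

z = [1]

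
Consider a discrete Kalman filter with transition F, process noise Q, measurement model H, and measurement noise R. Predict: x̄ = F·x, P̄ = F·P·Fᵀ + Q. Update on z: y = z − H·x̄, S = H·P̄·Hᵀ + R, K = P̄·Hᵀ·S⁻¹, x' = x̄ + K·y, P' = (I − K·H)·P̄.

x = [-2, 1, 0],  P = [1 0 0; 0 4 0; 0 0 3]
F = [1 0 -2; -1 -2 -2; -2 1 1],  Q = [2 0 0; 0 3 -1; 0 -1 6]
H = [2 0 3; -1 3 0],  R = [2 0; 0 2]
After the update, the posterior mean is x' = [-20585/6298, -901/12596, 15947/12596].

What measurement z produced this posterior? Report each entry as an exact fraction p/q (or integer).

z = [-3, 3]

x̄ = F·x = [-2, 0, 5]
P̄ = F·P·Fᵀ + Q = [15 11 -8; 11 32 -13; -8 -13 17]
S = H·P̄·Hᵀ + R = [119 -57; -57 239]
K = P̄·Hᵀ·S⁻¹ = [615/6298 621/6298; 391/12596 4573/12596; 3299/12596 -847/12596]
x' − x̄ = [-7989/6298, -901/12596, -47033/12596] = K·y
y = (KᵀK)⁻¹·Kᵀ·(x' − x̄) = [-14, 1]
z = y + H·x̄ = [-14, 1] + [11, 2] = [-3, 3]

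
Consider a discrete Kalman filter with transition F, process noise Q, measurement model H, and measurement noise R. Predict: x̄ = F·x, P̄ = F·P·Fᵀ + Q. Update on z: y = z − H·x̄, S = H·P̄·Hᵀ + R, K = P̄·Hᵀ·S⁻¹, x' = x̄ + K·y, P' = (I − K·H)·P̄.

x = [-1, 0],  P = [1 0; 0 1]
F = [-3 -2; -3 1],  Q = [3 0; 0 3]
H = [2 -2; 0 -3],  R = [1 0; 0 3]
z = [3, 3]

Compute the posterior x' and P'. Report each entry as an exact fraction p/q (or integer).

x' = [153/251, -225/251]
P' = [1129/2008 643/2008; 643/2008 649/2008]

x̄ = F·x = [3, 3]
P̄ = F·P·Fᵀ + Q = [16 7; 7 13]
y = z − H·x̄ = [3, 12]
S = H·P̄·Hᵀ + R = [61 36; 36 120]
K = P̄·Hᵀ·S⁻¹ = [243/502 -643/2008; -3/502 -649/2008]
x' = x̄ + K·y = [153/251, -225/251]
P' = (I − K·H)·P̄ = [1129/2008 643/2008; 643/2008 649/2008]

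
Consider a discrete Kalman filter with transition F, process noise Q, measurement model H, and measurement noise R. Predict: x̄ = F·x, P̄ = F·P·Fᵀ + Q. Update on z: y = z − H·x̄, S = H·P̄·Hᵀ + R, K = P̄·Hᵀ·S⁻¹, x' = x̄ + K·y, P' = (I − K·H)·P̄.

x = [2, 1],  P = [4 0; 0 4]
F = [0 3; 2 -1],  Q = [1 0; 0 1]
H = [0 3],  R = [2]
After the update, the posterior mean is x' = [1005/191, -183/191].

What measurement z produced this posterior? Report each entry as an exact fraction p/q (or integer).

z = [-3]

x̄ = F·x = [3, 3]
P̄ = F·P·Fᵀ + Q = [37 -12; -12 21]
S = H·P̄·Hᵀ + R = [191]
K = P̄·Hᵀ·S⁻¹ = [-36/191; 63/191]
x' − x̄ = [432/191, -756/191] = K·y
y = (KᵀK)⁻¹·Kᵀ·(x' − x̄) = [-12]
z = y + H·x̄ = [-12] + [9] = [-3]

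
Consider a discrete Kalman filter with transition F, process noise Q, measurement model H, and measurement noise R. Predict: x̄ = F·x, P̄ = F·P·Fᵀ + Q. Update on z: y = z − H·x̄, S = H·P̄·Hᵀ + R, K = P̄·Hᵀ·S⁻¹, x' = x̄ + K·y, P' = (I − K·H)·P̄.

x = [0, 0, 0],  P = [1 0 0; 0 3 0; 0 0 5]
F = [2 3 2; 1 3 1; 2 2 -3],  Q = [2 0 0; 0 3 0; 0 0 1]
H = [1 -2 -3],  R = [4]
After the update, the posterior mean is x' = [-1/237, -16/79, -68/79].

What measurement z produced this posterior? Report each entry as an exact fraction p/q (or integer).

z = [3]

x̄ = F·x = [0, 0, 0]
P̄ = F·P·Fᵀ + Q = [53 39 -8; 39 36 5; -8 5 62]
S = H·P̄·Hᵀ + R = [711]
K = P̄·Hᵀ·S⁻¹ = [-1/711; -16/237; -68/237]
x' − x̄ = [-1/237, -16/79, -68/79] = K·y
y = (KᵀK)⁻¹·Kᵀ·(x' − x̄) = [3]
z = y + H·x̄ = [3] + [0] = [3]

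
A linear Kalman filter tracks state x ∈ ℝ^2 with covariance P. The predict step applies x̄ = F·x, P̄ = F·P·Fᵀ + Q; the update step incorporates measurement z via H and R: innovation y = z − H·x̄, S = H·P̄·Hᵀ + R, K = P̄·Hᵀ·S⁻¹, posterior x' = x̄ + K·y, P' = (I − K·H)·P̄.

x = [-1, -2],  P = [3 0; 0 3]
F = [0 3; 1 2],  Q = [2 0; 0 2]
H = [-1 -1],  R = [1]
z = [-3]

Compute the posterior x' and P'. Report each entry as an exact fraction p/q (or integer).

x' = [160/83, 75/83]
P' = [198/83 -151/83; -151/83 186/83]

x̄ = F·x = [-6, -5]
P̄ = F·P·Fᵀ + Q = [29 18; 18 17]
y = z − H·x̄ = [-14]
S = H·P̄·Hᵀ + R = [83]
K = P̄·Hᵀ·S⁻¹ = [-47/83; -35/83]
x' = x̄ + K·y = [160/83, 75/83]
P' = (I − K·H)·P̄ = [198/83 -151/83; -151/83 186/83]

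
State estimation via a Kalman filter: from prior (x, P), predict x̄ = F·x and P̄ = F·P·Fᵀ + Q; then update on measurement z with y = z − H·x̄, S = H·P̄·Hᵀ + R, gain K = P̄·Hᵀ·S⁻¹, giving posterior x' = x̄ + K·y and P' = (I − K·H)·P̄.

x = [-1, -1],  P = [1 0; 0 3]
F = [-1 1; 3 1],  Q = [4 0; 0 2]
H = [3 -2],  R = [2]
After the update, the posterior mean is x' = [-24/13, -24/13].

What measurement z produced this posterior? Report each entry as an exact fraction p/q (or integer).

x̄ = F·x = [0, -4]
P̄ = F·P·Fᵀ + Q = [8 0; 0 14]
S = H·P̄·Hᵀ + R = [130]
K = P̄·Hᵀ·S⁻¹ = [12/65; -14/65]
x' − x̄ = [-24/13, 28/13] = K·y
y = (KᵀK)⁻¹·Kᵀ·(x' − x̄) = [-10]
z = y + H·x̄ = [-10] + [8] = [-2]

z = [-2]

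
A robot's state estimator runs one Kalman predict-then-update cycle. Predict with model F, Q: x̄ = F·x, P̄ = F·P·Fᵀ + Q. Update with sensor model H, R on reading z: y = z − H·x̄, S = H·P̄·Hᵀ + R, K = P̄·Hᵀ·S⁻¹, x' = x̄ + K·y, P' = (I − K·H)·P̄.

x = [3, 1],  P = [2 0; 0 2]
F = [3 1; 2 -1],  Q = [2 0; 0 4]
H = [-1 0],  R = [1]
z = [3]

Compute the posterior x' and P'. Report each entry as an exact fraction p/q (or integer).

x̄ = F·x = [10, 5]
P̄ = F·P·Fᵀ + Q = [22 10; 10 14]
y = z − H·x̄ = [13]
S = H·P̄·Hᵀ + R = [23]
K = P̄·Hᵀ·S⁻¹ = [-22/23; -10/23]
x' = x̄ + K·y = [-56/23, -15/23]
P' = (I − K·H)·P̄ = [22/23 10/23; 10/23 222/23]

x' = [-56/23, -15/23]
P' = [22/23 10/23; 10/23 222/23]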